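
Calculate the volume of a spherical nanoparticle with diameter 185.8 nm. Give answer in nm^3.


Radius r = 185.8/2 = 92.9 nm
Volume V = (4/3) * pi * r^3
V = (4/3) * pi * (92.9)^3
V = 3358425.75 nm^3

3358425.75


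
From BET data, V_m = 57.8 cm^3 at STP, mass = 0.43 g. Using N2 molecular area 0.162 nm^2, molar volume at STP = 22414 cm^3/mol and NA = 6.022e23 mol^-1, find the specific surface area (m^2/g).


Number of moles in monolayer = V_m / 22414 = 57.8 / 22414 = 0.00257875
Number of molecules = moles * NA = 0.00257875 * 6.022e23
SA = molecules * sigma / mass
SA = (57.8 / 22414) * 6.022e23 * 0.162e-18 / 0.43
SA = 585.1 m^2/g

585.1


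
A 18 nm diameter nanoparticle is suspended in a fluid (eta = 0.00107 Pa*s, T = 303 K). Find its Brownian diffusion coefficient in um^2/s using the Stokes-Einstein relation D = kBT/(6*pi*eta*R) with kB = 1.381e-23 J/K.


Radius R = 18/2 = 9 nm = 9e-09 m
D = kB*T / (6*pi*eta*R)
D = 1.381e-23 * 303 / (6 * pi * 0.00107 * 9e-09)
D = 2.3052e-11 m^2/s = 23.052 um^2/s

23.052


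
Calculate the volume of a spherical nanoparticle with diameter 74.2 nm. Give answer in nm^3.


Radius r = 74.2/2 = 37.1 nm
Volume V = (4/3) * pi * r^3
V = (4/3) * pi * (37.1)^3
V = 213899.78 nm^3

213899.78


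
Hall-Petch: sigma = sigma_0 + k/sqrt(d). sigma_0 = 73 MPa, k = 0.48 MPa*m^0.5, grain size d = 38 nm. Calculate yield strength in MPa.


d = 38 nm = 3.8e-08 m
sqrt(d) = 0.0001949359
Hall-Petch contribution = k / sqrt(d) = 0.48 / 0.0001949359 = 2462.3 MPa
sigma = sigma_0 + k/sqrt(d) = 73 + 2462.3 = 2535.3 MPa

2535.3


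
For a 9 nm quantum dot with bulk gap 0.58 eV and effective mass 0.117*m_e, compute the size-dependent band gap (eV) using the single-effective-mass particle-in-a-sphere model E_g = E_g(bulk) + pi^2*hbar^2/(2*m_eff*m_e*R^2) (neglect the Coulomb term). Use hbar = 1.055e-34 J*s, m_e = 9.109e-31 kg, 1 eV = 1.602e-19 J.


Radius R = 9/2 nm = 4.5e-09 m
Confinement energy dE = pi^2 * hbar^2 / (2 * m_eff * m_e * R^2)
dE = pi^2 * (1.055e-34)^2 / (2 * 0.117 * 9.109e-31 * (4.5e-09)^2) J, divided by 1.602e-19 J/eV
dE = 0.1589 eV
Total band gap = E_g(bulk) + dE = 0.58 + 0.1589 = 0.7389 eV

0.7389


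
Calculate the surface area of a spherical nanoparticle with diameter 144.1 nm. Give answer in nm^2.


Radius r = 144.1/2 = 72.05 nm
Surface area SA = 4 * pi * r^2
SA = 4 * pi * (72.05)^2
SA = 65234.57 nm^2

65234.57


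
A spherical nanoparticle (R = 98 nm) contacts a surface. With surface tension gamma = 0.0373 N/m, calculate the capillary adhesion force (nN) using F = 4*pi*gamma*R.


Convert radius: R = 98 nm = 9.8e-08 m
F = 4 * pi * gamma * R
F = 4 * pi * 0.0373 * 9.8e-08
F = 4.59351e-08 N = 45.9351 nN

45.9351


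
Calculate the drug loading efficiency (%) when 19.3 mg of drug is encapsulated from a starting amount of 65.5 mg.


Drug loading efficiency = (drug loaded / drug initial) * 100
DLE = 19.3 / 65.5 * 100
DLE = 0.2947 * 100
DLE = 29.47%

29.47


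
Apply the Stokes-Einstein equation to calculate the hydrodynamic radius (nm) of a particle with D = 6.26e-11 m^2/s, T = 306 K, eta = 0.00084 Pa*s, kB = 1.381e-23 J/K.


Stokes-Einstein: R = kB*T / (6*pi*eta*D)
R = 1.381e-23 * 306 / (6 * pi * 0.00084 * 6.26e-11)
R = 4.26344e-09 m = 4.26 nm

4.26


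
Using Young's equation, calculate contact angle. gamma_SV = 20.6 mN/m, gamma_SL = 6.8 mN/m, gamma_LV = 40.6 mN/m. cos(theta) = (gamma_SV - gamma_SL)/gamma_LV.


cos(theta) = (gamma_SV - gamma_SL) / gamma_LV
cos(theta) = (20.6 - 6.8) / 40.6
cos(theta) = 0.339901
theta = arccos(0.339901) = 70.13 degrees

70.13


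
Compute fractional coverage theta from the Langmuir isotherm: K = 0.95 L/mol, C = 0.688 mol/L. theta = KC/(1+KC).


Langmuir isotherm: theta = K*C / (1 + K*C)
K*C = 0.95 * 0.688 = 0.6536
theta = 0.6536 / (1 + 0.6536) = 0.6536 / 1.6536
theta = 0.3953

0.3953


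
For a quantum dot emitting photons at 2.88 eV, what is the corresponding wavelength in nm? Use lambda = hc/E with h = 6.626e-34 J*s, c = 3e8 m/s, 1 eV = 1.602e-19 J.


Convert energy: E = 2.88 eV = 2.88 * 1.602e-19 = 4.61376e-19 J
lambda = h*c / E = 6.626e-34 * 3e8 / 4.61376e-19
lambda = 4.30842e-07 m = 430.8 nm

430.8


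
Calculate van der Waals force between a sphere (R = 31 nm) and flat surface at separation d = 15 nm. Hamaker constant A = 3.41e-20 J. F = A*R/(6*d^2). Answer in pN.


Convert to SI: R = 31 nm = 3.1e-08 m, d = 15 nm = 1.5e-08 m
F = A * R / (6 * d^2)
F = 3.41e-20 * 3.1e-08 / (6 * (1.5e-08)^2)
F = 7.83037e-13 N = 0.783 pN

0.783


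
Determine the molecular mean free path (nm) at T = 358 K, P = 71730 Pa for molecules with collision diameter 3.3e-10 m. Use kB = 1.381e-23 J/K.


Mean free path: lambda = kB*T / (sqrt(2) * pi * d^2 * P)
lambda = 1.381e-23 * 358 / (sqrt(2) * pi * (3.3e-10)^2 * 71730)
lambda = 1.42457e-07 m
lambda = 142.46 nm

142.46


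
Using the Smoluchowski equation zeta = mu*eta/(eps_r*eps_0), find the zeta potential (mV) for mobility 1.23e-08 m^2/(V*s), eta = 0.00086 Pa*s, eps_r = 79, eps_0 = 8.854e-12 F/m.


Smoluchowski equation: zeta = mu * eta / (eps_r * eps_0)
zeta = 1.23e-08 * 0.00086 / (79 * 8.854e-12)
zeta = 0.015123 V = 15.12 mV

15.12


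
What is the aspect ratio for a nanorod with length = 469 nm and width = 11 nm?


Aspect ratio AR = length / diameter
AR = 469 / 11
AR = 42.64

42.64


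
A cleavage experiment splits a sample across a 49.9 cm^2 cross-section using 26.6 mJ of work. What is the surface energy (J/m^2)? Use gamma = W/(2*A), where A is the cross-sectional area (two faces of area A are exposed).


Convert: A = 49.9 cm^2 = 0.00499 m^2, W = 26.6 mJ = 0.0266 J
Cleaving exposes two faces of area A, so total new surface = 2*A and gamma = W / (2*A)
gamma = 0.0266 / (2 * 0.00499)
gamma = 2.665 J/m^2

2.665


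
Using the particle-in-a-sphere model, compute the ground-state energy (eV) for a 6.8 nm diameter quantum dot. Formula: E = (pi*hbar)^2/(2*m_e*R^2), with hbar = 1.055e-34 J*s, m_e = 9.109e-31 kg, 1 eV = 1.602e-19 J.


Radius R = 6.8/2 = 3.4 nm = 3.4e-09 m
E = (pi * 1.055e-34)^2 / (2 * 9.109e-31 * (3.4e-09)^2)
E(J) = 5.2161e-21
E = E(J) / 1.602e-19 = 0.0326 eV

0.0326


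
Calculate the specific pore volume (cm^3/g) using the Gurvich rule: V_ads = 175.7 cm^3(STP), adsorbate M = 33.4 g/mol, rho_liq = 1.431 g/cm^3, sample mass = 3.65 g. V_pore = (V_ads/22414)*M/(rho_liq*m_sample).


Moles adsorbed n = V_ads / 22414 = 175.7 / 22414 = 7.838851e-03 mol
Liquid volume V_liq = n * M / rho_liq = 7.838851e-03 * 33.4 / 1.431 = 0.18296 cm^3
Specific pore volume V_pore = V_liq / m_sample = 0.18296 / 3.65
V_pore = 0.0501 cm^3/g

0.0501


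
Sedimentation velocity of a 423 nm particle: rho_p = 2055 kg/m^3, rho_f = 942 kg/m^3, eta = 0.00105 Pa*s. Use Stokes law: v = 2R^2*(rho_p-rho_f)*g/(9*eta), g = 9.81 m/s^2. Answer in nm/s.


Radius R = 423/2 nm = 2.115e-07 m
Density difference = 2055 - 942 = 1113 kg/m^3
v = 2 * R^2 * (rho_p - rho_f) * g / (9 * eta)
v = 2 * (2.115e-07)^2 * 1113 * 9.81 / (9 * 0.00105)
v = 1.03367e-07 m/s = 103.3673 nm/s

103.3673


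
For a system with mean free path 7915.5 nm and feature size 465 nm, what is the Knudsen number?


Knudsen number Kn = lambda / L
Kn = 7915.5 / 465
Kn = 17.0226

17.0226


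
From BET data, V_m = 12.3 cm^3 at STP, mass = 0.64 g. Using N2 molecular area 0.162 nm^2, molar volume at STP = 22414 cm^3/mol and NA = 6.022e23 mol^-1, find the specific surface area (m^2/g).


Number of moles in monolayer = V_m / 22414 = 12.3 / 22414 = 0.00054876
Number of molecules = moles * NA = 0.00054876 * 6.022e23
SA = molecules * sigma / mass
SA = (12.3 / 22414) * 6.022e23 * 0.162e-18 / 0.64
SA = 83.6 m^2/g

83.6


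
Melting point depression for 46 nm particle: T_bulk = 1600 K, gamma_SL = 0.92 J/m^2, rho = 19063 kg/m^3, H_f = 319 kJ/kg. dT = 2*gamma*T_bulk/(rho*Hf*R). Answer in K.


Radius R = 46/2 = 23 nm = 2.3e-08 m
Convert H_f = 319 kJ/kg = 319000 J/kg
dT = 2 * gamma_SL * T_bulk / (rho * H_f * R)
dT = 2 * 0.92 * 1600 / (19063 * 319000 * 2.3e-08)
dT = 21.0 K

21.0


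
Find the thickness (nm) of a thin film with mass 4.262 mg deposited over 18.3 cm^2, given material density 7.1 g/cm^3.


Convert: m = 4.262 mg = 4.2620e-06 kg, A = 18.3 cm^2 = 1.8300e-03 m^2, rho = 7.1 g/cm^3 = 7100 kg/m^3
t = m / (A * rho)
t = 4.2620e-06 / (1.8300e-03 * 7100)
t = 3.2802e-07 m = 328.0 nm

328.0


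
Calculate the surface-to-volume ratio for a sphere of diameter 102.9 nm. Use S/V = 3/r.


Radius r = 102.9/2 = 51.45 nm
S/V = 3 / r = 3 / 51.45
S/V = 0.0583 nm^-1

0.0583


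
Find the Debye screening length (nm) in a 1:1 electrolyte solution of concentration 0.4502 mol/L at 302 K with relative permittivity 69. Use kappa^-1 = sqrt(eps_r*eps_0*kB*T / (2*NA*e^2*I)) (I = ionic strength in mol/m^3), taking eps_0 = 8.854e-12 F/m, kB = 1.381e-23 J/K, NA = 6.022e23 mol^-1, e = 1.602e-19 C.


Ionic strength I = 0.4502 * 1^2 * 1000 = 450.2 mol/m^3
kappa^-1 = sqrt(69 * 8.854e-12 * 1.381e-23 * 302 / (2 * 6.022e23 * (1.602e-19)^2 * 450.2))
kappa^-1 = 0.428 nm

0.428


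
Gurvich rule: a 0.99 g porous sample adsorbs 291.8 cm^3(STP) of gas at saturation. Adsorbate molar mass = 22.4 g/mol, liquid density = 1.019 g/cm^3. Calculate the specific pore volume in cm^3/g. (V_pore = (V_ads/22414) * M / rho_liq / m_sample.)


Moles adsorbed n = V_ads / 22414 = 291.8 / 22414 = 1.301865e-02 mol
Liquid volume V_liq = n * M / rho_liq = 1.301865e-02 * 22.4 / 1.019 = 0.28618 cm^3
Specific pore volume V_pore = V_liq / m_sample = 0.28618 / 0.99
V_pore = 0.2891 cm^3/g

0.2891


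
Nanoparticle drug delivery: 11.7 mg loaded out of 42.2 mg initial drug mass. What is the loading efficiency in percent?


Drug loading efficiency = (drug loaded / drug initial) * 100
DLE = 11.7 / 42.2 * 100
DLE = 0.2773 * 100
DLE = 27.73%

27.73


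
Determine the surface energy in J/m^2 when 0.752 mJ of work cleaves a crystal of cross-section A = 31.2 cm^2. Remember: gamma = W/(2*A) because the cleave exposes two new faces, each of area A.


Convert: A = 31.2 cm^2 = 0.00312 m^2, W = 0.752 mJ = 0.000752 J
Cleaving exposes two faces of area A, so total new surface = 2*A and gamma = W / (2*A)
gamma = 0.000752 / (2 * 0.00312)
gamma = 0.121 J/m^2

0.121


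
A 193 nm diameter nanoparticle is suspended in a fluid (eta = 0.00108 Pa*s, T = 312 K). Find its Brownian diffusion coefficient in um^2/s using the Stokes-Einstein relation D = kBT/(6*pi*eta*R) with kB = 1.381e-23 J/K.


Radius R = 193/2 = 96.5 nm = 9.65e-08 m
D = kB*T / (6*pi*eta*R)
D = 1.381e-23 * 312 / (6 * pi * 0.00108 * 9.65e-08)
D = 2.19329e-12 m^2/s = 2.193 um^2/s

2.193


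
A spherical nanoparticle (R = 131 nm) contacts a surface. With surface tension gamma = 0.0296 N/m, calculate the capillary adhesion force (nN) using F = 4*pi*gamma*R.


Convert radius: R = 131 nm = 1.31e-07 m
F = 4 * pi * gamma * R
F = 4 * pi * 0.0296 * 1.31e-07
F = 4.87274e-08 N = 48.7274 nN

48.7274


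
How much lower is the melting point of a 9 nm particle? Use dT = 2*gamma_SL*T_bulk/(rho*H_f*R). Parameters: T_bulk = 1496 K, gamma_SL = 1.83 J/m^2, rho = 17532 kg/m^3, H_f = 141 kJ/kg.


Radius R = 9/2 = 4.5 nm = 4.5e-09 m
Convert H_f = 141 kJ/kg = 141000 J/kg
dT = 2 * gamma_SL * T_bulk / (rho * H_f * R)
dT = 2 * 1.83 * 1496 / (17532 * 141000 * 4.5e-09)
dT = 492.2 K

492.2


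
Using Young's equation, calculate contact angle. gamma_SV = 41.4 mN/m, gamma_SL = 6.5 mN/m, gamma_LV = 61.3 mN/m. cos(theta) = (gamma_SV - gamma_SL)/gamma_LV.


cos(theta) = (gamma_SV - gamma_SL) / gamma_LV
cos(theta) = (41.4 - 6.5) / 61.3
cos(theta) = 0.569331
theta = arccos(0.569331) = 55.3 degrees

55.3


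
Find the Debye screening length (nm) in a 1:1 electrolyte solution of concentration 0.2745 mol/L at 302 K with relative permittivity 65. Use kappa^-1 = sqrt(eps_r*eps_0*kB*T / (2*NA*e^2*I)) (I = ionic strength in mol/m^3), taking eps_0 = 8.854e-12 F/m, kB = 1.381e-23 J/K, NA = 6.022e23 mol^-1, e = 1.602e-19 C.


Ionic strength I = 0.2745 * 1^2 * 1000 = 274.5 mol/m^3
kappa^-1 = sqrt(65 * 8.854e-12 * 1.381e-23 * 302 / (2 * 6.022e23 * (1.602e-19)^2 * 274.5))
kappa^-1 = 0.532 nm

0.532


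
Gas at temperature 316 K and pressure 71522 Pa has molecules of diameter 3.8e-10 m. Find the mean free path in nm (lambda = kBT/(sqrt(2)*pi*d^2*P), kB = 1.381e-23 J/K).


Mean free path: lambda = kB*T / (sqrt(2) * pi * d^2 * P)
lambda = 1.381e-23 * 316 / (sqrt(2) * pi * (3.8e-10)^2 * 71522)
lambda = 9.51062e-08 m
lambda = 95.11 nm

95.11


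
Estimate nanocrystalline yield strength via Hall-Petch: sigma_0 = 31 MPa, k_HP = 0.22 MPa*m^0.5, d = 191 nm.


d = 191 nm = 1.91e-07 m
sqrt(d) = 0.0004370355
Hall-Petch contribution = k / sqrt(d) = 0.22 / 0.0004370355 = 503.4 MPa
sigma = sigma_0 + k/sqrt(d) = 31 + 503.4 = 534.4 MPa

534.4


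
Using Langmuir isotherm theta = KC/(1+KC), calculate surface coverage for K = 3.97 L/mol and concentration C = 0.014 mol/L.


Langmuir isotherm: theta = K*C / (1 + K*C)
K*C = 3.97 * 0.014 = 0.05558
theta = 0.05558 / (1 + 0.05558) = 0.05558 / 1.05558
theta = 0.0527

0.0527


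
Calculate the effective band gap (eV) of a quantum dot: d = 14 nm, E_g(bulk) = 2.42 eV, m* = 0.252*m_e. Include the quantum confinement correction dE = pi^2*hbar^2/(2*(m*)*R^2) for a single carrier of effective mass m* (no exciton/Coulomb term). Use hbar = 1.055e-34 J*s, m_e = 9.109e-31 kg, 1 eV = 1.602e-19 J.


Radius R = 14/2 nm = 7e-09 m
Confinement energy dE = pi^2 * hbar^2 / (2 * m_eff * m_e * R^2)
dE = pi^2 * (1.055e-34)^2 / (2 * 0.252 * 9.109e-31 * (7e-09)^2) J, divided by 1.602e-19 J/eV
dE = 0.0305 eV
Total band gap = E_g(bulk) + dE = 2.42 + 0.0305 = 2.4505 eV

2.4505


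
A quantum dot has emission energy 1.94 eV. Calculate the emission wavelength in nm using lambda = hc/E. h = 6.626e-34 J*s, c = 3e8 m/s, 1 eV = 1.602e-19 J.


Convert energy: E = 1.94 eV = 1.94 * 1.602e-19 = 3.10788e-19 J
lambda = h*c / E = 6.626e-34 * 3e8 / 3.10788e-19
lambda = 6.396e-07 m = 639.6 nm

639.6


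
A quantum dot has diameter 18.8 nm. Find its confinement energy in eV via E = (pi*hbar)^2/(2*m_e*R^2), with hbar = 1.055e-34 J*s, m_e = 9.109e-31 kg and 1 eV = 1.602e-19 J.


Radius R = 18.8/2 = 9.4 nm = 9.4e-09 m
E = (pi * 1.055e-34)^2 / (2 * 9.109e-31 * (9.4e-09)^2)
E(J) = 6.82415e-22
E = E(J) / 1.602e-19 = 0.0043 eV

0.0043


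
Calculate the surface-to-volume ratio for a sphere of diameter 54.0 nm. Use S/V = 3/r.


Radius r = 54.0/2 = 27 nm
S/V = 3 / r = 3 / 27
S/V = 0.1111 nm^-1

0.1111


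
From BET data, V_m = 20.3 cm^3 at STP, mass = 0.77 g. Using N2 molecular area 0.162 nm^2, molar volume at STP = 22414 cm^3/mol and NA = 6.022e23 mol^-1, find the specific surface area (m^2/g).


Number of moles in monolayer = V_m / 22414 = 20.3 / 22414 = 0.00090568
Number of molecules = moles * NA = 0.00090568 * 6.022e23
SA = molecules * sigma / mass
SA = (20.3 / 22414) * 6.022e23 * 0.162e-18 / 0.77
SA = 114.7 m^2/g

114.7


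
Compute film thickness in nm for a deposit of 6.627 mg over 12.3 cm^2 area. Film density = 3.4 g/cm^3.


Convert: m = 6.627 mg = 6.6270e-06 kg, A = 12.3 cm^2 = 1.2300e-03 m^2, rho = 3.4 g/cm^3 = 3400 kg/m^3
t = m / (A * rho)
t = 6.6270e-06 / (1.2300e-03 * 3400)
t = 1.5846e-06 m = 1584.6 nm

1584.6


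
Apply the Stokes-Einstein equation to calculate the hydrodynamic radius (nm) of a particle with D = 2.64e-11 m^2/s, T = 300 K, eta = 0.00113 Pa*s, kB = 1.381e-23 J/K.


Stokes-Einstein: R = kB*T / (6*pi*eta*D)
R = 1.381e-23 * 300 / (6 * pi * 0.00113 * 2.64e-11)
R = 7.36769e-09 m = 7.37 nm

7.37


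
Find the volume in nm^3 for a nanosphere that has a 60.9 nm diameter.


Radius r = 60.9/2 = 30.45 nm
Volume V = (4/3) * pi * r^3
V = (4/3) * pi * (30.45)^3
V = 118263.44 nm^3

118263.44


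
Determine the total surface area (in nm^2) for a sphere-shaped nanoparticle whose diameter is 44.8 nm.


Radius r = 44.8/2 = 22.4 nm
Surface area SA = 4 * pi * r^2
SA = 4 * pi * (22.4)^2
SA = 6305.3 nm^2

6305.3


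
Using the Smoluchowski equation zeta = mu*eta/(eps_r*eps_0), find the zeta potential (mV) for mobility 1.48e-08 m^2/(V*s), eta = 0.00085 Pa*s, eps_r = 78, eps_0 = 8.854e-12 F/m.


Smoluchowski equation: zeta = mu * eta / (eps_r * eps_0)
zeta = 1.48e-08 * 0.00085 / (78 * 8.854e-12)
zeta = 0.018216 V = 18.22 mV

18.22


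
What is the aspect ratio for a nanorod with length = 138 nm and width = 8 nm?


Aspect ratio AR = length / diameter
AR = 138 / 8
AR = 17.25

17.25


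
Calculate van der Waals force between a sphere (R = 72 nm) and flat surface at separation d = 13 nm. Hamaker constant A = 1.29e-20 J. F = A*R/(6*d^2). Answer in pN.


Convert to SI: R = 72 nm = 7.2e-08 m, d = 13 nm = 1.3e-08 m
F = A * R / (6 * d^2)
F = 1.29e-20 * 7.2e-08 / (6 * (1.3e-08)^2)
F = 9.15976e-13 N = 0.916 pN

0.916


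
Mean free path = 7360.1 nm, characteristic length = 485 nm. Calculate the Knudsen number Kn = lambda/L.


Knudsen number Kn = lambda / L
Kn = 7360.1 / 485
Kn = 15.1755

15.1755


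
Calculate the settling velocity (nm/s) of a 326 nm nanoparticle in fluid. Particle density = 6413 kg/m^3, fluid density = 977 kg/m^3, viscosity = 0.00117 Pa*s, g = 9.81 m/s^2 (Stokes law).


Radius R = 326/2 nm = 1.63e-07 m
Density difference = 6413 - 977 = 5436 kg/m^3
v = 2 * R^2 * (rho_p - rho_f) * g / (9 * eta)
v = 2 * (1.63e-07)^2 * 5436 * 9.81 / (9 * 0.00117)
v = 2.69107e-07 m/s = 269.1072 nm/s

269.1072


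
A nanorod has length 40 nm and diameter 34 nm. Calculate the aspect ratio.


Aspect ratio AR = length / diameter
AR = 40 / 34
AR = 1.18

1.18


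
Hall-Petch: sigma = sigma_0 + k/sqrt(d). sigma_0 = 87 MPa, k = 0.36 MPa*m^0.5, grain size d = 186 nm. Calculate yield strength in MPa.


d = 186 nm = 1.86e-07 m
sqrt(d) = 0.0004312772
Hall-Petch contribution = k / sqrt(d) = 0.36 / 0.0004312772 = 834.7 MPa
sigma = sigma_0 + k/sqrt(d) = 87 + 834.7 = 921.7 MPa

921.7


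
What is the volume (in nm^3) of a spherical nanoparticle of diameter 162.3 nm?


Radius r = 162.3/2 = 81.15 nm
Volume V = (4/3) * pi * r^3
V = (4/3) * pi * (81.15)^3
V = 2238484.97 nm^3

2238484.97


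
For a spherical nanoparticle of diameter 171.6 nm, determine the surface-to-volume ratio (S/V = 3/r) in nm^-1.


Radius r = 171.6/2 = 85.8 nm
S/V = 3 / r = 3 / 85.8
S/V = 0.035 nm^-1

0.035


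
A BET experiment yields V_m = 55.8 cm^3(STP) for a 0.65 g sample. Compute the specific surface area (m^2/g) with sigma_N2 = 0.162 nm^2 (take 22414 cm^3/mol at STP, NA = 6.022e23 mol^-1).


Number of moles in monolayer = V_m / 22414 = 55.8 / 22414 = 0.00248952
Number of molecules = moles * NA = 0.00248952 * 6.022e23
SA = molecules * sigma / mass
SA = (55.8 / 22414) * 6.022e23 * 0.162e-18 / 0.65
SA = 373.6 m^2/g

373.6


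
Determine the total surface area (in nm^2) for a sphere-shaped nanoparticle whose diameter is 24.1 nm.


Radius r = 24.1/2 = 12.05 nm
Surface area SA = 4 * pi * r^2
SA = 4 * pi * (12.05)^2
SA = 1824.67 nm^2

1824.67


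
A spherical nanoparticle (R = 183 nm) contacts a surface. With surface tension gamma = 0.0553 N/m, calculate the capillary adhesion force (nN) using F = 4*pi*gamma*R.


Convert radius: R = 183 nm = 1.83e-07 m
F = 4 * pi * gamma * R
F = 4 * pi * 0.0553 * 1.83e-07
F = 1.2717e-07 N = 127.1704 nN

127.1704


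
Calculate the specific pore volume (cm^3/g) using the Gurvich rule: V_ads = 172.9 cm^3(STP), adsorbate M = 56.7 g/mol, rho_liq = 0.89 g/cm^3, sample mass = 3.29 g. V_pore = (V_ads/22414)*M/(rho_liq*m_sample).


Moles adsorbed n = V_ads / 22414 = 172.9 / 22414 = 7.713929e-03 mol
Liquid volume V_liq = n * M / rho_liq = 7.713929e-03 * 56.7 / 0.89 = 0.49144 cm^3
Specific pore volume V_pore = V_liq / m_sample = 0.49144 / 3.29
V_pore = 0.1494 cm^3/g

0.1494


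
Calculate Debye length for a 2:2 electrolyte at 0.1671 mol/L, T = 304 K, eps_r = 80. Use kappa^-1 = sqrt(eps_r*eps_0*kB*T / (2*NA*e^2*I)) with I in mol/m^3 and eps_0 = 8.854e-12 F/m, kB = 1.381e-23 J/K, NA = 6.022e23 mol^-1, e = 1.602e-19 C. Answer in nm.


Ionic strength I = 0.1671 * 2^2 * 1000 = 668.4 mol/m^3
kappa^-1 = sqrt(80 * 8.854e-12 * 1.381e-23 * 304 / (2 * 6.022e23 * (1.602e-19)^2 * 668.4))
kappa^-1 = 0.379 nm

0.379


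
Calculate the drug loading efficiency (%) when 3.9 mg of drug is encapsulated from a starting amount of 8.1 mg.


Drug loading efficiency = (drug loaded / drug initial) * 100
DLE = 3.9 / 8.1 * 100
DLE = 0.4815 * 100
DLE = 48.15%

48.15


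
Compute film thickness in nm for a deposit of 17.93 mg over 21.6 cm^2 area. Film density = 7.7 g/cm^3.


Convert: m = 17.93 mg = 1.7930e-05 kg, A = 21.6 cm^2 = 2.1600e-03 m^2, rho = 7.7 g/cm^3 = 7700 kg/m^3
t = m / (A * rho)
t = 1.7930e-05 / (2.1600e-03 * 7700)
t = 1.0780e-06 m = 1078.0 nm

1078.0


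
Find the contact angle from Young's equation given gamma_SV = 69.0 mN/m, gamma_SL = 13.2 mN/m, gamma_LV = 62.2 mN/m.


cos(theta) = (gamma_SV - gamma_SL) / gamma_LV
cos(theta) = (69.0 - 13.2) / 62.2
cos(theta) = 0.897106
theta = arccos(0.897106) = 26.22 degrees

26.22


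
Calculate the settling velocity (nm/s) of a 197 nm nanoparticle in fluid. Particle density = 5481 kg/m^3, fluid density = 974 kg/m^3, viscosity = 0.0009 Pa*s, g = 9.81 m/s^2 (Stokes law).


Radius R = 197/2 nm = 9.85e-08 m
Density difference = 5481 - 974 = 4507 kg/m^3
v = 2 * R^2 * (rho_p - rho_f) * g / (9 * eta)
v = 2 * (9.85e-08)^2 * 4507 * 9.81 / (9 * 0.0009)
v = 1.05919e-07 m/s = 105.919 nm/s

105.919


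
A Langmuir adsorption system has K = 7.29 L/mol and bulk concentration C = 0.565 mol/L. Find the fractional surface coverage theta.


Langmuir isotherm: theta = K*C / (1 + K*C)
K*C = 7.29 * 0.565 = 4.11885
theta = 4.11885 / (1 + 4.11885) = 4.11885 / 5.11885
theta = 0.8046

0.8046


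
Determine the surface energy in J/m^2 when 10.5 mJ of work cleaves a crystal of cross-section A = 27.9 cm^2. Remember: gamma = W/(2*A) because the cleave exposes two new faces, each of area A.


Convert: A = 27.9 cm^2 = 0.00279 m^2, W = 10.5 mJ = 0.0105 J
Cleaving exposes two faces of area A, so total new surface = 2*A and gamma = W / (2*A)
gamma = 0.0105 / (2 * 0.00279)
gamma = 1.882 J/m^2

1.882


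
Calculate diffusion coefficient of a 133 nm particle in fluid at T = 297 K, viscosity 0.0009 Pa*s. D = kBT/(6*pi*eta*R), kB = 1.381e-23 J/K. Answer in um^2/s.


Radius R = 133/2 = 66.5 nm = 6.65e-08 m
D = kB*T / (6*pi*eta*R)
D = 1.381e-23 * 297 / (6 * pi * 0.0009 * 6.65e-08)
D = 3.63567e-12 m^2/s = 3.636 um^2/s

3.636


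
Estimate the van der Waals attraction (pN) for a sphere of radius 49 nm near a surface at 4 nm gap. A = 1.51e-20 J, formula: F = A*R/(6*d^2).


Convert to SI: R = 49 nm = 4.9e-08 m, d = 4 nm = 4e-09 m
F = A * R / (6 * d^2)
F = 1.51e-20 * 4.9e-08 / (6 * (4e-09)^2)
F = 7.70729e-12 N = 7.707 pN

7.707


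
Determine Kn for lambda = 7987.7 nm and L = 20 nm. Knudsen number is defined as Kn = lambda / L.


Knudsen number Kn = lambda / L
Kn = 7987.7 / 20
Kn = 399.385

399.385


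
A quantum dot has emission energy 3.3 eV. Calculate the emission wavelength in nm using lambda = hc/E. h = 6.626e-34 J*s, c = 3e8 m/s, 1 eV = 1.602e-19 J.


Convert energy: E = 3.3 eV = 3.3 * 1.602e-19 = 5.2866e-19 J
lambda = h*c / E = 6.626e-34 * 3e8 / 5.2866e-19
lambda = 3.76007e-07 m = 376.0 nm

376.0


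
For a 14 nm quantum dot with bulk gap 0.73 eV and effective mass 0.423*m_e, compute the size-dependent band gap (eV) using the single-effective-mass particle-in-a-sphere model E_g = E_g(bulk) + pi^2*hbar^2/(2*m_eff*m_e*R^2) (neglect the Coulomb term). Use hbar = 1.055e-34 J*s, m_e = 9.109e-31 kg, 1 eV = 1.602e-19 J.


Radius R = 14/2 nm = 7e-09 m
Confinement energy dE = pi^2 * hbar^2 / (2 * m_eff * m_e * R^2)
dE = pi^2 * (1.055e-34)^2 / (2 * 0.423 * 9.109e-31 * (7e-09)^2) J, divided by 1.602e-19 J/eV
dE = 0.0182 eV
Total band gap = E_g(bulk) + dE = 0.73 + 0.0182 = 0.7482 eV

0.7482


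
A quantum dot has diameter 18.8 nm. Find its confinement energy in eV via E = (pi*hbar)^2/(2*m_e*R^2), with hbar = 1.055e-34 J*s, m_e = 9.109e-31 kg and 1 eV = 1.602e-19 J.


Radius R = 18.8/2 = 9.4 nm = 9.4e-09 m
E = (pi * 1.055e-34)^2 / (2 * 9.109e-31 * (9.4e-09)^2)
E(J) = 6.82415e-22
E = E(J) / 1.602e-19 = 0.0043 eV

0.0043


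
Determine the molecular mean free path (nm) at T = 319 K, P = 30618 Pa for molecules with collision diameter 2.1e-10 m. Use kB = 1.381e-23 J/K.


Mean free path: lambda = kB*T / (sqrt(2) * pi * d^2 * P)
lambda = 1.381e-23 * 319 / (sqrt(2) * pi * (2.1e-10)^2 * 30618)
lambda = 7.34352e-07 m
lambda = 734.35 nm

734.35


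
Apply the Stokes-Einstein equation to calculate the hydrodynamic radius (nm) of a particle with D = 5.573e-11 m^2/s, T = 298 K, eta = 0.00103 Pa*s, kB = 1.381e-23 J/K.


Stokes-Einstein: R = kB*T / (6*pi*eta*D)
R = 1.381e-23 * 298 / (6 * pi * 0.00103 * 5.573e-11)
R = 3.80349e-09 m = 3.8 nm

3.8


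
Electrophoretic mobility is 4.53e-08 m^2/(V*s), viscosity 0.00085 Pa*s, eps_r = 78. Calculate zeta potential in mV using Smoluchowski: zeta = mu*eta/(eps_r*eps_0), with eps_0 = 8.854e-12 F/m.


Smoluchowski equation: zeta = mu * eta / (eps_r * eps_0)
zeta = 4.53e-08 * 0.00085 / (78 * 8.854e-12)
zeta = 0.055755 V = 55.75 mV

55.75


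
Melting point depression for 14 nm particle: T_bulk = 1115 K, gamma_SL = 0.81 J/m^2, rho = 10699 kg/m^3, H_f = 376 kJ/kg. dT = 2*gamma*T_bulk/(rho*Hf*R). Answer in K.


Radius R = 14/2 = 7 nm = 7e-09 m
Convert H_f = 376 kJ/kg = 376000 J/kg
dT = 2 * gamma_SL * T_bulk / (rho * H_f * R)
dT = 2 * 0.81 * 1115 / (10699 * 376000 * 7e-09)
dT = 64.1 K

64.1


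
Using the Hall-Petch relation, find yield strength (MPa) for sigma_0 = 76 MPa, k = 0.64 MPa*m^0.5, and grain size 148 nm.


d = 148 nm = 1.48e-07 m
sqrt(d) = 0.0003847077
Hall-Petch contribution = k / sqrt(d) = 0.64 / 0.0003847077 = 1663.6 MPa
sigma = sigma_0 + k/sqrt(d) = 76 + 1663.6 = 1739.6 MPa

1739.6


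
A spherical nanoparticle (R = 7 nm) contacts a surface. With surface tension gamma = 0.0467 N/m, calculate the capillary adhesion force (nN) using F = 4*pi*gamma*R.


Convert radius: R = 7 nm = 7e-09 m
F = 4 * pi * gamma * R
F = 4 * pi * 0.0467 * 7e-09
F = 4.10795e-09 N = 4.1079 nN

4.1079


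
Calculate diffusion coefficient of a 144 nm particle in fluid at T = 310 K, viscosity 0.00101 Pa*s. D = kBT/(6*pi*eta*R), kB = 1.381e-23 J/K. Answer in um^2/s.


Radius R = 144/2 = 72 nm = 7.2e-08 m
D = kB*T / (6*pi*eta*R)
D = 1.381e-23 * 310 / (6 * pi * 0.00101 * 7.2e-08)
D = 3.1232e-12 m^2/s = 3.123 um^2/s

3.123


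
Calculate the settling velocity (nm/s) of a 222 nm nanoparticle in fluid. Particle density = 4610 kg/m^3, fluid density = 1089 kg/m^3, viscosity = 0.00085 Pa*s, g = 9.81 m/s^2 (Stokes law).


Radius R = 222/2 nm = 1.11e-07 m
Density difference = 4610 - 1089 = 3521 kg/m^3
v = 2 * R^2 * (rho_p - rho_f) * g / (9 * eta)
v = 2 * (1.11e-07)^2 * 3521 * 9.81 / (9 * 0.00085)
v = 1.11263e-07 m/s = 111.2627 nm/s

111.2627


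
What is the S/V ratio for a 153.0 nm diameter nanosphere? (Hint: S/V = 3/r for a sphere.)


Radius r = 153.0/2 = 76.5 nm
S/V = 3 / r = 3 / 76.5
S/V = 0.0392 nm^-1

0.0392


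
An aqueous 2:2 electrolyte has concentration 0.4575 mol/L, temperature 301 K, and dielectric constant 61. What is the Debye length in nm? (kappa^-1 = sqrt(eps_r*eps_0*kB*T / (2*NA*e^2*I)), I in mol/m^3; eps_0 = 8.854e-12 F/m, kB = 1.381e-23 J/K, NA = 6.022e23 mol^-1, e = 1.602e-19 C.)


Ionic strength I = 0.4575 * 2^2 * 1000 = 1830 mol/m^3
kappa^-1 = sqrt(61 * 8.854e-12 * 1.381e-23 * 301 / (2 * 6.022e23 * (1.602e-19)^2 * 1830))
kappa^-1 = 0.199 nm

0.199


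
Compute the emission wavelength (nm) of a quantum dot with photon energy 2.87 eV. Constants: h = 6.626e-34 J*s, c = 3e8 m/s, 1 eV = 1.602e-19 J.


Convert energy: E = 2.87 eV = 2.87 * 1.602e-19 = 4.59774e-19 J
lambda = h*c / E = 6.626e-34 * 3e8 / 4.59774e-19
lambda = 4.32343e-07 m = 432.3 nm

432.3


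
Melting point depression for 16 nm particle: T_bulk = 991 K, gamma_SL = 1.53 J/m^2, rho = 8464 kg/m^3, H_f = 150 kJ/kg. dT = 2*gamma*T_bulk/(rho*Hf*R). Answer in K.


Radius R = 16/2 = 8 nm = 8e-09 m
Convert H_f = 150 kJ/kg = 150000 J/kg
dT = 2 * gamma_SL * T_bulk / (rho * H_f * R)
dT = 2 * 1.53 * 991 / (8464 * 150000 * 8e-09)
dT = 298.6 K

298.6


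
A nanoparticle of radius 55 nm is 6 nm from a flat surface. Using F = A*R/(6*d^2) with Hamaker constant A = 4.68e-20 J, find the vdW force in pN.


Convert to SI: R = 55 nm = 5.5e-08 m, d = 6 nm = 6e-09 m
F = A * R / (6 * d^2)
F = 4.68e-20 * 5.5e-08 / (6 * (6e-09)^2)
F = 1.19167e-11 N = 11.917 pN

11.917


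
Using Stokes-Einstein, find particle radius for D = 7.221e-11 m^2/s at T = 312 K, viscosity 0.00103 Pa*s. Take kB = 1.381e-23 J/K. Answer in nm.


Stokes-Einstein: R = kB*T / (6*pi*eta*D)
R = 1.381e-23 * 312 / (6 * pi * 0.00103 * 7.221e-11)
R = 3.07335e-09 m = 3.07 nm

3.07


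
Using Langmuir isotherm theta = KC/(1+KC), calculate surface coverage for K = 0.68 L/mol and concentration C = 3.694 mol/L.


Langmuir isotherm: theta = K*C / (1 + K*C)
K*C = 0.68 * 3.694 = 2.51192
theta = 2.51192 / (1 + 2.51192) = 2.51192 / 3.51192
theta = 0.7153

0.7153


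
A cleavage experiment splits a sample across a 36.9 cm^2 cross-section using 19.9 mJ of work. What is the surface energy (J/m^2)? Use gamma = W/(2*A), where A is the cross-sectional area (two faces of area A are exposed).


Convert: A = 36.9 cm^2 = 0.00369 m^2, W = 19.9 mJ = 0.0199 J
Cleaving exposes two faces of area A, so total new surface = 2*A and gamma = W / (2*A)
gamma = 0.0199 / (2 * 0.00369)
gamma = 2.696 J/m^2

2.696


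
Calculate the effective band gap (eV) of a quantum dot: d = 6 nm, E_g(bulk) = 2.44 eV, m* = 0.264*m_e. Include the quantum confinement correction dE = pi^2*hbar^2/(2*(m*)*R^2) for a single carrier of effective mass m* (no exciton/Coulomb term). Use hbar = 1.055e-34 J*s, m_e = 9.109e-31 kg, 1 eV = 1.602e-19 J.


Radius R = 6/2 nm = 3e-09 m
Confinement energy dE = pi^2 * hbar^2 / (2 * m_eff * m_e * R^2)
dE = pi^2 * (1.055e-34)^2 / (2 * 0.264 * 9.109e-31 * (3e-09)^2) J, divided by 1.602e-19 J/eV
dE = 0.1584 eV
Total band gap = E_g(bulk) + dE = 2.44 + 0.1584 = 2.5984 eV

2.5984


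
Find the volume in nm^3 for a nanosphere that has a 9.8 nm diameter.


Radius r = 9.8/2 = 4.9 nm
Volume V = (4/3) * pi * r^3
V = (4/3) * pi * (4.9)^3
V = 492.81 nm^3

492.81


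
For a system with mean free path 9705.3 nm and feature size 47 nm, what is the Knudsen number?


Knudsen number Kn = lambda / L
Kn = 9705.3 / 47
Kn = 206.4957

206.4957


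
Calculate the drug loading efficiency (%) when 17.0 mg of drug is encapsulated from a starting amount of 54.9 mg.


Drug loading efficiency = (drug loaded / drug initial) * 100
DLE = 17.0 / 54.9 * 100
DLE = 0.3097 * 100
DLE = 30.97%

30.97


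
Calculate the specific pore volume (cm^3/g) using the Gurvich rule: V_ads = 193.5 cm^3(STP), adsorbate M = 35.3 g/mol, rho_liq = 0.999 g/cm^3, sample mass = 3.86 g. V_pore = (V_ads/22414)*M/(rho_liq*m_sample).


Moles adsorbed n = V_ads / 22414 = 193.5 / 22414 = 8.632997e-03 mol
Liquid volume V_liq = n * M / rho_liq = 8.632997e-03 * 35.3 / 0.999 = 0.30505 cm^3
Specific pore volume V_pore = V_liq / m_sample = 0.30505 / 3.86
V_pore = 0.079 cm^3/g

0.079


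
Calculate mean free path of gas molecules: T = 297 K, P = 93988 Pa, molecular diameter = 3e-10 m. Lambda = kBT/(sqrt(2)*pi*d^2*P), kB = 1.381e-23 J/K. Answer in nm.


Mean free path: lambda = kB*T / (sqrt(2) * pi * d^2 * P)
lambda = 1.381e-23 * 297 / (sqrt(2) * pi * (3e-10)^2 * 93988)
lambda = 1.09137e-07 m
lambda = 109.14 nm

109.14


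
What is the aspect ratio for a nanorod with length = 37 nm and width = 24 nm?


Aspect ratio AR = length / diameter
AR = 37 / 24
AR = 1.54

1.54


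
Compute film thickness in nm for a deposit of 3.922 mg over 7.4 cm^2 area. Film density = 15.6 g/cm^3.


Convert: m = 3.922 mg = 3.9220e-06 kg, A = 7.4 cm^2 = 7.4000e-04 m^2, rho = 15.6 g/cm^3 = 15600 kg/m^3
t = m / (A * rho)
t = 3.9220e-06 / (7.4000e-04 * 15600)
t = 3.3974e-07 m = 339.7 nm

339.7


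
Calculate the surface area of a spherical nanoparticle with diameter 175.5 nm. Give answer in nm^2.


Radius r = 175.5/2 = 87.75 nm
Surface area SA = 4 * pi * r^2
SA = 4 * pi * (87.75)^2
SA = 96761.84 nm^2

96761.84


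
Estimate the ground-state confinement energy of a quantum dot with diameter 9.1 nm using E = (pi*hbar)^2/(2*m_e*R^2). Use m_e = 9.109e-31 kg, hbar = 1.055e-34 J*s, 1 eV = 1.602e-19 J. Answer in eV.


Radius R = 9.1/2 = 4.55 nm = 4.55e-09 m
E = (pi * 1.055e-34)^2 / (2 * 9.109e-31 * (4.55e-09)^2)
E(J) = 2.9126e-21
E = E(J) / 1.602e-19 = 0.0182 eV

0.0182


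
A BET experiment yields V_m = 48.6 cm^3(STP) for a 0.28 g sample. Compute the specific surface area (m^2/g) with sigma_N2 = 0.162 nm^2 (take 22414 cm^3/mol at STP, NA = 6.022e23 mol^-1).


Number of moles in monolayer = V_m / 22414 = 48.6 / 22414 = 0.00216829
Number of molecules = moles * NA = 0.00216829 * 6.022e23
SA = molecules * sigma / mass
SA = (48.6 / 22414) * 6.022e23 * 0.162e-18 / 0.28
SA = 755.5 m^2/g

755.5


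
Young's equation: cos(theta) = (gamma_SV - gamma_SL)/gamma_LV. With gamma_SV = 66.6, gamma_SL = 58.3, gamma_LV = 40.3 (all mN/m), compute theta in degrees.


cos(theta) = (gamma_SV - gamma_SL) / gamma_LV
cos(theta) = (66.6 - 58.3) / 40.3
cos(theta) = 0.205955
theta = arccos(0.205955) = 78.11 degrees

78.11


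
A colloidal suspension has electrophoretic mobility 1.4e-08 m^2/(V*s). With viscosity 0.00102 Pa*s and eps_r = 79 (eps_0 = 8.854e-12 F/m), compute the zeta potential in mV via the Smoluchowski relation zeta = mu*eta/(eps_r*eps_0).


Smoluchowski equation: zeta = mu * eta / (eps_r * eps_0)
zeta = 1.4e-08 * 0.00102 / (79 * 8.854e-12)
zeta = 0.020416 V = 20.42 mV

20.42


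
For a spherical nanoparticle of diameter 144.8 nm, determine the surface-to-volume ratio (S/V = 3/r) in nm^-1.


Radius r = 144.8/2 = 72.4 nm
S/V = 3 / r = 3 / 72.4
S/V = 0.0414 nm^-1

0.0414


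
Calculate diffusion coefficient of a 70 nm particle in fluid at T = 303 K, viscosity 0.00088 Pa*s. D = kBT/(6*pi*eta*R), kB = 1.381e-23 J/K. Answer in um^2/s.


Radius R = 70/2 = 35 nm = 3.5e-08 m
D = kB*T / (6*pi*eta*R)
D = 1.381e-23 * 303 / (6 * pi * 0.00088 * 3.5e-08)
D = 7.2075e-12 m^2/s = 7.207 um^2/s

7.207


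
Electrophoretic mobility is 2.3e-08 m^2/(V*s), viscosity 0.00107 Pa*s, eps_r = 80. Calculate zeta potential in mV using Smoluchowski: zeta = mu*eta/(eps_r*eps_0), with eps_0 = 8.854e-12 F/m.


Smoluchowski equation: zeta = mu * eta / (eps_r * eps_0)
zeta = 2.3e-08 * 0.00107 / (80 * 8.854e-12)
zeta = 0.034744 V = 34.74 mV

34.74


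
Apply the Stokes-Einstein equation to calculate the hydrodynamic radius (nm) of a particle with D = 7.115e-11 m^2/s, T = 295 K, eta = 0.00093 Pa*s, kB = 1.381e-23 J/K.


Stokes-Einstein: R = kB*T / (6*pi*eta*D)
R = 1.381e-23 * 295 / (6 * pi * 0.00093 * 7.115e-11)
R = 3.2663e-09 m = 3.27 nm

3.27


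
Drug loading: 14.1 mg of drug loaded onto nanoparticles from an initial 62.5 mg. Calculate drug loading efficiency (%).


Drug loading efficiency = (drug loaded / drug initial) * 100
DLE = 14.1 / 62.5 * 100
DLE = 0.2256 * 100
DLE = 22.56%

22.56


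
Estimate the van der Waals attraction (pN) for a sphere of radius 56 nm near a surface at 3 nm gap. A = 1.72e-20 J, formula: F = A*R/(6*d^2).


Convert to SI: R = 56 nm = 5.6e-08 m, d = 3 nm = 3e-09 m
F = A * R / (6 * d^2)
F = 1.72e-20 * 5.6e-08 / (6 * (3e-09)^2)
F = 1.7837e-11 N = 17.837 pN

17.837


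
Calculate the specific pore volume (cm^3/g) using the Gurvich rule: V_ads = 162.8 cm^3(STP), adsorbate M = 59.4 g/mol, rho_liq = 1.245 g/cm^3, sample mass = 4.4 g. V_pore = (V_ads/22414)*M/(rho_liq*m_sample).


Moles adsorbed n = V_ads / 22414 = 162.8 / 22414 = 7.263318e-03 mol
Liquid volume V_liq = n * M / rho_liq = 7.263318e-03 * 59.4 / 1.245 = 0.34654 cm^3
Specific pore volume V_pore = V_liq / m_sample = 0.34654 / 4.4
V_pore = 0.0788 cm^3/g

0.0788


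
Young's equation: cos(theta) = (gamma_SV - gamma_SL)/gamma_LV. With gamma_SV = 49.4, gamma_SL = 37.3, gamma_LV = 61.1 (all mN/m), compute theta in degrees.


cos(theta) = (gamma_SV - gamma_SL) / gamma_LV
cos(theta) = (49.4 - 37.3) / 61.1
cos(theta) = 0.198036
theta = arccos(0.198036) = 78.58 degrees

78.58


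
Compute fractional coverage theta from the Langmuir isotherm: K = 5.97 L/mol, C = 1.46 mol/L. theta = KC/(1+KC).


Langmuir isotherm: theta = K*C / (1 + K*C)
K*C = 5.97 * 1.46 = 8.7162
theta = 8.7162 / (1 + 8.7162) = 8.7162 / 9.7162
theta = 0.8971

0.8971


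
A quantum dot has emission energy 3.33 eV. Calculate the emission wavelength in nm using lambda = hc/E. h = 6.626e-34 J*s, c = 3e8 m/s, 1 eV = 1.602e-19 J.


Convert energy: E = 3.33 eV = 3.33 * 1.602e-19 = 5.33466e-19 J
lambda = h*c / E = 6.626e-34 * 3e8 / 5.33466e-19
lambda = 3.7262e-07 m = 372.6 nm

372.6


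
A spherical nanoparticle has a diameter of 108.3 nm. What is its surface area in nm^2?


Radius r = 108.3/2 = 54.15 nm
Surface area SA = 4 * pi * r^2
SA = 4 * pi * (54.15)^2
SA = 36847.39 nm^2

36847.39


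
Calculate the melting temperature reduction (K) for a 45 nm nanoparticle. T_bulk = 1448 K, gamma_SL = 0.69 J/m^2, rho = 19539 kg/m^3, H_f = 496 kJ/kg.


Radius R = 45/2 = 22.5 nm = 2.25e-08 m
Convert H_f = 496 kJ/kg = 496000 J/kg
dT = 2 * gamma_SL * T_bulk / (rho * H_f * R)
dT = 2 * 0.69 * 1448 / (19539 * 496000 * 2.25e-08)
dT = 9.2 K

9.2


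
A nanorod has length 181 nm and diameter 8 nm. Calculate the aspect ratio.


Aspect ratio AR = length / diameter
AR = 181 / 8
AR = 22.62

22.62


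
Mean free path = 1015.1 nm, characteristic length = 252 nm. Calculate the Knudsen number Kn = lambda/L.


Knudsen number Kn = lambda / L
Kn = 1015.1 / 252
Kn = 4.0282

4.0282


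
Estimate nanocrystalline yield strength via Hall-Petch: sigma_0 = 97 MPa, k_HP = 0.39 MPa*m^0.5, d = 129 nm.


d = 129 nm = 1.29e-07 m
sqrt(d) = 0.0003591657
Hall-Petch contribution = k / sqrt(d) = 0.39 / 0.0003591657 = 1085.8 MPa
sigma = sigma_0 + k/sqrt(d) = 97 + 1085.8 = 1182.8 MPa

1182.8


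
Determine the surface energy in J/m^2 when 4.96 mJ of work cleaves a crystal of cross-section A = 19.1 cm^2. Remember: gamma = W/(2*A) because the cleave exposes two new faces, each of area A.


Convert: A = 19.1 cm^2 = 0.00191 m^2, W = 4.96 mJ = 0.00496 J
Cleaving exposes two faces of area A, so total new surface = 2*A and gamma = W / (2*A)
gamma = 0.00496 / (2 * 0.00191)
gamma = 1.298 J/m^2

1.298


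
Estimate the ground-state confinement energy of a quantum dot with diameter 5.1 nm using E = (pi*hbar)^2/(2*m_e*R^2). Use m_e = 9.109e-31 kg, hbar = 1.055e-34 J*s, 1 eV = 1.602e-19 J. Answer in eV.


Radius R = 5.1/2 = 2.55 nm = 2.55e-09 m
E = (pi * 1.055e-34)^2 / (2 * 9.109e-31 * (2.55e-09)^2)
E(J) = 9.27307e-21
E = E(J) / 1.602e-19 = 0.0579 eV

0.0579


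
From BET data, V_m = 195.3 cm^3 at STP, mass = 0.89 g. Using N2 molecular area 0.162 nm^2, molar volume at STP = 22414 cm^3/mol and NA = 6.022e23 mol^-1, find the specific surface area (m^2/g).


Number of moles in monolayer = V_m / 22414 = 195.3 / 22414 = 0.0087133
Number of molecules = moles * NA = 0.0087133 * 6.022e23
SA = molecules * sigma / mass
SA = (195.3 / 22414) * 6.022e23 * 0.162e-18 / 0.89
SA = 955.1 m^2/g

955.1


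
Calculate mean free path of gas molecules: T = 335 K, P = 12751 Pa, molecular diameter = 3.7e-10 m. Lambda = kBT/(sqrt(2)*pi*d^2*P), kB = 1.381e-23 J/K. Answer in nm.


Mean free path: lambda = kB*T / (sqrt(2) * pi * d^2 * P)
lambda = 1.381e-23 * 335 / (sqrt(2) * pi * (3.7e-10)^2 * 12751)
lambda = 5.96521e-07 m
lambda = 596.52 nm

596.52


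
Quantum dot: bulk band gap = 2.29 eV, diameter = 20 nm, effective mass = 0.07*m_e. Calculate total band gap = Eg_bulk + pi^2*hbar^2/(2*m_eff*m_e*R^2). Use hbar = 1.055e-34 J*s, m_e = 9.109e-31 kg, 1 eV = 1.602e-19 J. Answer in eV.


Radius R = 20/2 nm = 1e-08 m
Confinement energy dE = pi^2 * hbar^2 / (2 * m_eff * m_e * R^2)
dE = pi^2 * (1.055e-34)^2 / (2 * 0.07 * 9.109e-31 * (1e-08)^2) J, divided by 1.602e-19 J/eV
dE = 0.0538 eV
Total band gap = E_g(bulk) + dE = 2.29 + 0.0538 = 2.3438 eV

2.3438
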